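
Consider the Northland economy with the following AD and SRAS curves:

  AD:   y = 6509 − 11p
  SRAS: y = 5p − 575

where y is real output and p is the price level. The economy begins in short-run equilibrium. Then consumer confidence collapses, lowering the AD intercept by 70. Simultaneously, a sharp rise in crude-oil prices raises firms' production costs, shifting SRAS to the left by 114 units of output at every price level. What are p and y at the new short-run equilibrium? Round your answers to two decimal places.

p = 445.50, y = 1538.50

After both shocks: AD is y = 6439 − 11p and SRAS is y = 5p − 689.
Setting them equal: 7128 = 16p, so p = 445.50.
Substituting into AD, y = 1538.50.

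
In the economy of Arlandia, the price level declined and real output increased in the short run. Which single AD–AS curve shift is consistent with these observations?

P fell and Y rose. An AD shift moves P and Y in the same direction; an SRAS shift moves them in opposite directions.
Here P and Y moved in opposite directions, so the SRAS curve shifted.
Since Y rose, SRAS shifted right.

SRAS shifted right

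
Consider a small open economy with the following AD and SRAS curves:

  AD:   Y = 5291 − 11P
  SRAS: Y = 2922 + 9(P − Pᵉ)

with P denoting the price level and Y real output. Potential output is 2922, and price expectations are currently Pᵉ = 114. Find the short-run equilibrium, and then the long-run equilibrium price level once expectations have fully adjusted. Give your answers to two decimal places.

Short run: P = 169.75, Y = 3423.75. Long run: P = 215.36.

Short run: with Pᵉ = 114, SRAS is Y = 1896 + 9P. Setting AD = SRAS gives 3395 = 20P, so P = 169.75 and Y = 5291 − 11P = 3423.75.
Output 3423.75 is above potential 2922, so over time expected prices rise and SRAS shifts left until Y returns to 2922.
Long run: Y = 2922 on the AD curve gives 2922 = 5291 − 11P, so P = 215.36.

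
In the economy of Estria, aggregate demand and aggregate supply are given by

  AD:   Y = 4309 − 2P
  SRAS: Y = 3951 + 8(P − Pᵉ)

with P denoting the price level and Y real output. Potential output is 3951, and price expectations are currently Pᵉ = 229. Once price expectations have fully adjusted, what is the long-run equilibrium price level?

Long-run P = 179

Short run: with Pᵉ = 229, SRAS is Y = 2119 + 8P. Setting AD = SRAS gives 2190 = 10P, so P = 219 and Y = 4309 − 2·219 = 3871.
Output 3871 is below potential 3951, so over time expected prices fall and SRAS shifts right until Y returns to 3951.
Long run: Y = 3951 on the AD curve gives 3951 = 4309 − 2P, so P = 179.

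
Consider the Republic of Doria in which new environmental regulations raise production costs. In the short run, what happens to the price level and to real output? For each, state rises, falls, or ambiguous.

Price level: rises; output: falls

This is an adverse supply shock: SRAS shifts left.
Moving along the downward-sloping AD curve, P rises and Y falls.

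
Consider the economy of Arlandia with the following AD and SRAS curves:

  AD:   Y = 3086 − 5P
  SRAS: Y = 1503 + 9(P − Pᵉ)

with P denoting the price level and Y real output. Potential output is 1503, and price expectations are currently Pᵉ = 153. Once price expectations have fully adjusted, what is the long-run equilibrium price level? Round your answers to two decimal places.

Short run: with Pᵉ = 153, SRAS is Y = 126 + 9P. Setting AD = SRAS gives 2960 = 14P, so P = 211.43 and Y = 3086 − 5P = 2028.86.
Output 2028.86 is above potential 1503, so over time expected prices rise and SRAS shifts left until Y returns to 1503.
Long run: Y = 1503 on the AD curve gives 1503 = 3086 − 5P, so P = 316.60.

Long-run P = 316.60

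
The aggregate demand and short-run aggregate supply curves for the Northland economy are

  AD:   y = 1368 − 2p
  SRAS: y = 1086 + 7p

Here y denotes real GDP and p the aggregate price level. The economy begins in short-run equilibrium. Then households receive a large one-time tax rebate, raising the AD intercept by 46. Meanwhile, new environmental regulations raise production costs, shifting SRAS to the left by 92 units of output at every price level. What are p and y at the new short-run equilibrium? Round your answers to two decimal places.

After both shocks: AD is y = 1414 − 2p and SRAS is y = 994 + 7p.
Setting them equal: 420 = 9p, so p = 46.67.
Substituting into AD, y = 1320.67.

p = 46.67, y = 1320.67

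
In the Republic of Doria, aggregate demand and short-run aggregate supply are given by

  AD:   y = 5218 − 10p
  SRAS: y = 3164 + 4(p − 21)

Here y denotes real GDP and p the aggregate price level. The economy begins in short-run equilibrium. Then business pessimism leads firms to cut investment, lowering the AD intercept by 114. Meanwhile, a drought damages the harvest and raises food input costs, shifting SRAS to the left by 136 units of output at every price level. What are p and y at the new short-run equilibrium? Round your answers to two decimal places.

p = 154.29, y = 3561.14

After both shocks: AD is y = 5104 − 10p and SRAS is y = 2944 + 4p.
Setting them equal: 2160 = 14p, so p = 154.29.
Substituting into AD, y = 3561.14.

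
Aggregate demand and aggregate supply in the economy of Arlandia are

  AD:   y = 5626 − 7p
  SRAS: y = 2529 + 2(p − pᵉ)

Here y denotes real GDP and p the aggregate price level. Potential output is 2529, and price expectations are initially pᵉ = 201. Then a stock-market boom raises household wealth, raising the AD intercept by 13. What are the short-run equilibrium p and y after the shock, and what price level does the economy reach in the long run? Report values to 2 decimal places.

AD shifts right: new AD is y = 5639 − 7p. With pᵉ = 201, SRAS is y = 2127 + 2p.
Short run: 5639 − 7p = 2127 + 2p gives 3512 = 9p, so p = 390.22 and y = 5639 − 7p = 2907.44.
y = 2907.44 is above potential 2529; expectations adjust and SRAS shifts left until y = 2529.
Long run: on the new AD curve, 2529 = 5639 − 7p gives p = 444.29.

Short run: p = 390.22, y = 2907.44. Long run: p = 444.29.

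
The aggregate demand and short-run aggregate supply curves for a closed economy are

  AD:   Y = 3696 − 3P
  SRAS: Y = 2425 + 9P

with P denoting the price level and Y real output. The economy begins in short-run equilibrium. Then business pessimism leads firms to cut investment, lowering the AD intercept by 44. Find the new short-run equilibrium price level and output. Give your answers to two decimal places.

P = 102.25, Y = 3345.25

This is a negative demand shock: AD shifts left.
New AD: Y = 3652 − 3P.
Set AD = SRAS: 3652 − 3P = 2425 + 9P, so 1227 = 12P and P = 102.25.
Substituting into AD, Y = 3345.25.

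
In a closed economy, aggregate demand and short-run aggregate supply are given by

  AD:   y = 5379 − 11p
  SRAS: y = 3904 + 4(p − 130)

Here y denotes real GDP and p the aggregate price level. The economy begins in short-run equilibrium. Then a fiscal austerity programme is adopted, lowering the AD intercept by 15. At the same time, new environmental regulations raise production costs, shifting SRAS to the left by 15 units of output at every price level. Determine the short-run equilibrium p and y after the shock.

p = 133, y = 3901

After both shocks: AD is y = 5364 − 11p and SRAS is y = 3369 + 4p.
Setting them equal: 1995 = 15p, so p = 133.
y = 5364 − 11·133 = 3901.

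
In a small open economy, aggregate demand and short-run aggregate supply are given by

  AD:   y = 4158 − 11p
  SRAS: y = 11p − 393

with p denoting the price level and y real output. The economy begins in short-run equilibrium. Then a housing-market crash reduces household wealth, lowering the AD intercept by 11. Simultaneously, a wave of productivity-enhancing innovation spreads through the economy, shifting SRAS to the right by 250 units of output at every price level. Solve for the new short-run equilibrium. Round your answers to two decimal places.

After both shocks: AD is y = 4147 − 11p and SRAS is y = 11p − 143.
Setting them equal: 4290 = 22p, so p = 195.00.
Substituting into AD, y = 2002.00.

p = 195.00, y = 2002.00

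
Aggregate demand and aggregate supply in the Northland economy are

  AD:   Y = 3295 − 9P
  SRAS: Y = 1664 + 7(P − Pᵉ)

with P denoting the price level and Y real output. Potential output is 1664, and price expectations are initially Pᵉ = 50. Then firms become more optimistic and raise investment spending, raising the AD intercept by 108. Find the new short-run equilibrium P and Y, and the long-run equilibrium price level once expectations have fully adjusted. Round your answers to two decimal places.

Short run: P = 130.56, Y = 2227.94. Long run: P = 193.22.

AD shifts right: new AD is Y = 3403 − 9P. With Pᵉ = 50, SRAS is Y = 1314 + 7P.
Short run: 3403 − 9P = 1314 + 7P gives 2089 = 16P, so P = 130.56 and Y = 3403 − 9P = 2227.94.
Y = 2227.94 is above potential 1664; expectations adjust and SRAS shifts left until Y = 1664.
Long run: on the new AD curve, 1664 = 3403 − 9P gives P = 193.22.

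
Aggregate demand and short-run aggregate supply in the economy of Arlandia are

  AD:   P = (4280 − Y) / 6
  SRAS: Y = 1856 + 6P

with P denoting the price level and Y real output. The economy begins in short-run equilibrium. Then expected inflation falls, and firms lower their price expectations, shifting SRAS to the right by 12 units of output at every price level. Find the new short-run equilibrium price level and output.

This is a positive supply shock: SRAS shifts right.
New SRAS: Y = 1868 + 6P.
Set AD = SRAS: 4280 − 6P = 1868 + 6P, so 2412 = 12P and P = 201.
Y = 4280 − 6·201 = 3074.

P = 201, Y = 3074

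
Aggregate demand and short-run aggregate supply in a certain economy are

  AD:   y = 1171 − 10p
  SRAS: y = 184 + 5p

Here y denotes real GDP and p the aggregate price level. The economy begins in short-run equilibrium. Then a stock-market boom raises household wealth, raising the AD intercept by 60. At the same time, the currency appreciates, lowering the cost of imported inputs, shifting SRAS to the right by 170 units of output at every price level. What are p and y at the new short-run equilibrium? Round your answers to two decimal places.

After both shocks: AD is y = 1231 − 10p and SRAS is y = 354 + 5p.
Setting them equal: 877 = 15p, so p = 58.47.
Substituting into AD, y = 646.33.

p = 58.47, y = 646.33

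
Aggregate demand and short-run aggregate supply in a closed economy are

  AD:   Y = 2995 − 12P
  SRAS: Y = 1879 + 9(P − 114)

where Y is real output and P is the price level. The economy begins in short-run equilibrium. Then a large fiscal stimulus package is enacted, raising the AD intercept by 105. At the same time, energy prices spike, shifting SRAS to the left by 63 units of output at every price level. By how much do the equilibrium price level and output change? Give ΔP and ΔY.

After both shocks: AD is Y = 3100 − 12P and SRAS is Y = 790 + 9P.
Setting them equal: 2310 = 21P, so P = 110.
Y = 3100 − 12·110 = 1780.
Initially P = 102, Y = 1771, so ΔP = +8 and ΔY = +9.

ΔP = +8, ΔY = +9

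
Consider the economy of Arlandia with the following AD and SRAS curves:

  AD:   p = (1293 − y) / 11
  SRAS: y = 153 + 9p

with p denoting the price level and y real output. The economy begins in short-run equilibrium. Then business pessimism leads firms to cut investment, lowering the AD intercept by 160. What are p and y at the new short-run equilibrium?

This is a negative demand shock: AD shifts left.
New AD: y = 1133 − 11p.
Set AD = SRAS: 1133 − 11p = 153 + 9p, so 980 = 20p and p = 49.
y = 1133 − 11·49 = 594.

p = 49, y = 594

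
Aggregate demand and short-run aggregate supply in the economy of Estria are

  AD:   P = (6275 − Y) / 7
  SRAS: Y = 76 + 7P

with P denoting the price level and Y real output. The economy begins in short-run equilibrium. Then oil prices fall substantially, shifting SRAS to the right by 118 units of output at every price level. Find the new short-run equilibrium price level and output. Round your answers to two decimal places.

This is a positive supply shock: SRAS shifts right.
New SRAS: Y = 194 + 7P.
Set AD = SRAS: 6275 − 7P = 194 + 7P, so 6081 = 14P and P = 434.36.
Substituting into AD, Y = 3234.50.

P = 434.36, Y = 3234.50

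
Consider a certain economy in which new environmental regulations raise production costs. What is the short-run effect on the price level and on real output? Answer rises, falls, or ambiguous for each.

Price level: rises; output: falls

This is an adverse supply shock: SRAS shifts left.
Moving along the downward-sloping AD curve, P rises and Y falls.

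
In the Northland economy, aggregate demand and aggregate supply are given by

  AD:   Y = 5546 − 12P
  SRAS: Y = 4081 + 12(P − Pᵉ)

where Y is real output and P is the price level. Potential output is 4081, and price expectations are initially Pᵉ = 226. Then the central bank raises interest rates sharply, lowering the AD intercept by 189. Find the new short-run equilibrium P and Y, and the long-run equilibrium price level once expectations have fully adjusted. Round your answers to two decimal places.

Short run: P = 166.17, Y = 3363.00. Long run: P = 106.33.

AD shifts left: new AD is Y = 5357 − 12P. With Pᵉ = 226, SRAS is Y = 1369 + 12P.
Short run: 5357 − 12P = 1369 + 12P gives 3988 = 24P, so P = 166.17 and Y = 5357 − 12P = 3363.00.
Y = 3363.00 is below potential 4081; expectations adjust and SRAS shifts right until Y = 4081.
Long run: on the new AD curve, 4081 = 5357 − 12P gives P = 106.33.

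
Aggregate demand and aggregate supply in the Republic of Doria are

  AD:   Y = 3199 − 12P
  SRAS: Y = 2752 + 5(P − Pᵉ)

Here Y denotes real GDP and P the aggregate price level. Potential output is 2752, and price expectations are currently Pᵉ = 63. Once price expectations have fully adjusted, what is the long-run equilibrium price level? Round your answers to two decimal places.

Long-run P = 37.25

Short run: with Pᵉ = 63, SRAS is Y = 2437 + 5P. Setting AD = SRAS gives 762 = 17P, so P = 44.82 and Y = 3199 − 12P = 2661.12.
Output 2661.12 is below potential 2752, so over time expected prices fall and SRAS shifts right until Y returns to 2752.
Long run: Y = 2752 on the AD curve gives 2752 = 3199 − 12P, so P = 37.25.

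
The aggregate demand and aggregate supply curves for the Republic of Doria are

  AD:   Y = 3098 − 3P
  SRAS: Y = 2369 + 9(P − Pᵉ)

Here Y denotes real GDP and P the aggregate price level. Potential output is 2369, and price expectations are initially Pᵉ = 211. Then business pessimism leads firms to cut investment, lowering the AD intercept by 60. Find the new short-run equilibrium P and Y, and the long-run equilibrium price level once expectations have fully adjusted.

Short run: P = 214, Y = 2396. Long run: P = 223.

AD shifts left: new AD is Y = 3038 − 3P. With Pᵉ = 211, SRAS is Y = 470 + 9P.
Short run: 3038 − 3P = 470 + 9P gives 2568 = 12P, so P = 214 and Y = 3038 − 3·214 = 2396.
Y = 2396 is above potential 2369; expectations adjust and SRAS shifts left until Y = 2369.
Long run: on the new AD curve, 2369 = 3038 − 3P gives P = 223.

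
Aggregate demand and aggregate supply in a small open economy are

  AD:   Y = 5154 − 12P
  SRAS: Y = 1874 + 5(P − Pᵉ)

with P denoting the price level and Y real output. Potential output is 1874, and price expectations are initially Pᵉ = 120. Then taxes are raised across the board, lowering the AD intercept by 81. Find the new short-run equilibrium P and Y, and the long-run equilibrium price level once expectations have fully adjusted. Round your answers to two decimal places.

Short run: P = 223.47, Y = 2391.35. Long run: P = 266.58.

AD shifts left: new AD is Y = 5073 − 12P. With Pᵉ = 120, SRAS is Y = 1274 + 5P.
Short run: 5073 − 12P = 1274 + 5P gives 3799 = 17P, so P = 223.47 and Y = 5073 − 12P = 2391.35.
Y = 2391.35 is above potential 1874; expectations adjust and SRAS shifts left until Y = 1874.
Long run: on the new AD curve, 1874 = 5073 − 12P gives P = 266.58.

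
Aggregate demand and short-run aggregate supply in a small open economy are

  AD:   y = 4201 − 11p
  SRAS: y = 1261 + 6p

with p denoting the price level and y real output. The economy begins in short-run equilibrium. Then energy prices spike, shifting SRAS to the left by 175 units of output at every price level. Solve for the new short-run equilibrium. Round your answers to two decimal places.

This is a negative supply shock: SRAS shifts left.
New SRAS: y = 1086 + 6p.
Set AD = SRAS: 4201 − 11p = 1086 + 6p, so 3115 = 17p and p = 183.24.
Substituting into AD, y = 2185.41.

p = 183.24, y = 2185.41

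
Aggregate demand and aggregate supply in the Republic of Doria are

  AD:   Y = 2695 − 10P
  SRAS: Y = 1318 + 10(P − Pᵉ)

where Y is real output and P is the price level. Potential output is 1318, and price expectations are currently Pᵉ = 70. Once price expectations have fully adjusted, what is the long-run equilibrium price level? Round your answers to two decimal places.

Long-run P = 137.70

Short run: with Pᵉ = 70, SRAS is Y = 618 + 10P. Setting AD = SRAS gives 2077 = 20P, so P = 103.85 and Y = 2695 − 10P = 1656.50.
Output 1656.50 is above potential 1318, so over time expected prices rise and SRAS shifts left until Y returns to 1318.
Long run: Y = 1318 on the AD curve gives 1318 = 2695 − 10P, so P = 137.70.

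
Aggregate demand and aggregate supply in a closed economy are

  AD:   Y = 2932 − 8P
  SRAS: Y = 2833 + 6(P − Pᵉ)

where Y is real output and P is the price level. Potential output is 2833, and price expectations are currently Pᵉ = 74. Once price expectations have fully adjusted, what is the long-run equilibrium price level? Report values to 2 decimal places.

Short run: with Pᵉ = 74, SRAS is Y = 2389 + 6P. Setting AD = SRAS gives 543 = 14P, so P = 38.79 and Y = 2932 − 8P = 2621.71.
Output 2621.71 is below potential 2833, so over time expected prices fall and SRAS shifts right until Y returns to 2833.
Long run: Y = 2833 on the AD curve gives 2833 = 2932 − 8P, so P = 12.38.

Long-run P = 12.38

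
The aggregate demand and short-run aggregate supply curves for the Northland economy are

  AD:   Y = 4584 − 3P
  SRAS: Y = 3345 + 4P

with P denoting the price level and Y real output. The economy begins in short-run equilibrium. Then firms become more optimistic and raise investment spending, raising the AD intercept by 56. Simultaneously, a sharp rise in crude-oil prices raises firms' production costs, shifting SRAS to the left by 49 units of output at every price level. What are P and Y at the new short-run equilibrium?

P = 192, Y = 4064

After both shocks: AD is Y = 4640 − 3P and SRAS is Y = 3296 + 4P.
Setting them equal: 1344 = 7P, so P = 192.
Y = 4640 − 3·192 = 4064.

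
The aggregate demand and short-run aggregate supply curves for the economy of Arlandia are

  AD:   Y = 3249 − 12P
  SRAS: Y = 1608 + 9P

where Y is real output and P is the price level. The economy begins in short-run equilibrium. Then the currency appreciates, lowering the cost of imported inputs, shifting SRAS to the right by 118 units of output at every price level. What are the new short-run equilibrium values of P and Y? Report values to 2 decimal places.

This is a positive supply shock: SRAS shifts right.
New SRAS: Y = 1726 + 9P.
Set AD = SRAS: 3249 − 12P = 1726 + 9P, so 1523 = 21P and P = 72.52.
Substituting into AD, Y = 2378.71.

P = 72.52, Y = 2378.71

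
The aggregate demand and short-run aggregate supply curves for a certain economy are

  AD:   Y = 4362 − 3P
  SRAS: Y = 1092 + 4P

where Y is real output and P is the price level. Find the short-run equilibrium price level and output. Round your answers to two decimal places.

Set AD = SRAS: 4362 − 3P = 1092 + 4P, so 3270 = 7P and P = 467.14.
Substituting into AD, Y = 4362 − 3P = 2960.57.

P = 467.14, Y = 2960.57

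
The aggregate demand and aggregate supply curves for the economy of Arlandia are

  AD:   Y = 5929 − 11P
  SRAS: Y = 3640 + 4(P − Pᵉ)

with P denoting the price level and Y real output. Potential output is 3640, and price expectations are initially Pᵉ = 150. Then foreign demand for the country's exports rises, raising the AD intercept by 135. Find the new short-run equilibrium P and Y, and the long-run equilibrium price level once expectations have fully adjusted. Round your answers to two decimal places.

Short run: P = 201.60, Y = 3846.40. Long run: P = 220.36.

AD shifts right: new AD is Y = 6064 − 11P. With Pᵉ = 150, SRAS is Y = 3040 + 4P.
Short run: 6064 − 11P = 3040 + 4P gives 3024 = 15P, so P = 201.60 and Y = 6064 − 11P = 3846.40.
Y = 3846.40 is above potential 3640; expectations adjust and SRAS shifts left until Y = 3640.
Long run: on the new AD curve, 3640 = 6064 − 11P gives P = 220.36.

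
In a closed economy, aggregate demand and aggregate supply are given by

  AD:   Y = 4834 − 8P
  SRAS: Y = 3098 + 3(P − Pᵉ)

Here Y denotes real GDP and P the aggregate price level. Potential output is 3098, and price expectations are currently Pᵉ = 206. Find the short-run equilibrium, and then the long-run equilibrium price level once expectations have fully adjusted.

Short run: with Pᵉ = 206, SRAS is Y = 2480 + 3P. Setting AD = SRAS gives 2354 = 11P, so P = 214 and Y = 4834 − 8·214 = 3122.
Output 3122 is above potential 3098, so over time expected prices rise and SRAS shifts left until Y returns to 3098.
Long run: Y = 3098 on the AD curve gives 3098 = 4834 − 8P, so P = 217.

Short run: P = 214, Y = 3122. Long run: P = 217.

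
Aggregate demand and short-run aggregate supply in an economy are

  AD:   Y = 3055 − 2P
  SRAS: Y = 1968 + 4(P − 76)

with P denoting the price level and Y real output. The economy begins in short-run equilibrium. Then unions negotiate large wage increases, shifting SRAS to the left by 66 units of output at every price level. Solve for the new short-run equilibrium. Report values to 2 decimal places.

P = 242.83, Y = 2569.33

This is a negative supply shock: SRAS shifts left.
New SRAS: Y = 1598 + 4P.
Set AD = SRAS: 3055 − 2P = 1598 + 4P, so 1457 = 6P and P = 242.83.
Substituting into AD, Y = 2569.33.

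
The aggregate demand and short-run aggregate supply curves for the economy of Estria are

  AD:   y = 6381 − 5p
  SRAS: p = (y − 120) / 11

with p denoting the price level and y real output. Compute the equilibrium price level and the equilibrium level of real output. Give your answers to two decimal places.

p = 391.31, y = 4424.44

Rearrange SRAS to y = 120 + 11p.
Set AD = SRAS: 6381 − 5p = 120 + 11p, so 6261 = 16p and p = 391.31.
Substituting into AD, y = 6381 − 5p = 4424.44.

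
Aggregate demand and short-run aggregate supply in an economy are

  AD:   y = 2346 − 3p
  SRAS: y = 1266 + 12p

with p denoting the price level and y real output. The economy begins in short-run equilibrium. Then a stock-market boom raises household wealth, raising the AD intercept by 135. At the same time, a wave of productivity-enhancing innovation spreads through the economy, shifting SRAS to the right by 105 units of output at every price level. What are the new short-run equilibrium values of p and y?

p = 74, y = 2259

After both shocks: AD is y = 2481 − 3p and SRAS is y = 1371 + 12p.
Setting them equal: 1110 = 15p, so p = 74.
y = 2481 − 3·74 = 2259.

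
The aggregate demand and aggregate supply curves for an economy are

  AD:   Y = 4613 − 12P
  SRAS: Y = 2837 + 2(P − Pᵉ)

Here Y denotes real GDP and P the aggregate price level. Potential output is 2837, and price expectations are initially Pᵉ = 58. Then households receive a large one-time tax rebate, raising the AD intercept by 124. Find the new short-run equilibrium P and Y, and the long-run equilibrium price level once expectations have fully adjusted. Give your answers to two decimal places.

Short run: P = 144.00, Y = 3009.00. Long run: P = 158.33.

AD shifts right: new AD is Y = 4737 − 12P. With Pᵉ = 58, SRAS is Y = 2721 + 2P.
Short run: 4737 − 12P = 2721 + 2P gives 2016 = 14P, so P = 144.00 and Y = 4737 − 12P = 3009.00.
Y = 3009.00 is above potential 2837; expectations adjust and SRAS shifts left until Y = 2837.
Long run: on the new AD curve, 2837 = 4737 − 12P gives P = 158.33.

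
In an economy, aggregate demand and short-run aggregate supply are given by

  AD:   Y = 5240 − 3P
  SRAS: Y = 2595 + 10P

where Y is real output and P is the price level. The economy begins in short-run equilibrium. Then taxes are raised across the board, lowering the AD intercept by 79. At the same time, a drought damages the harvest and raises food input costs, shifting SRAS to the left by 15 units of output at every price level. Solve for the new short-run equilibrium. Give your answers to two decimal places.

After both shocks: AD is Y = 5161 − 3P and SRAS is Y = 2580 + 10P.
Setting them equal: 2581 = 13P, so P = 198.54.
Substituting into AD, Y = 4565.38.

P = 198.54, Y = 4565.38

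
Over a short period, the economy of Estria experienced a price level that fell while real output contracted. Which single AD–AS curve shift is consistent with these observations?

P fell and Y fell. An AD shift moves P and Y in the same direction; an SRAS shift moves them in opposite directions.
Here P and Y moved in the same direction, so the AD curve shifted.
Since Y fell, AD shifted left.

AD shifted left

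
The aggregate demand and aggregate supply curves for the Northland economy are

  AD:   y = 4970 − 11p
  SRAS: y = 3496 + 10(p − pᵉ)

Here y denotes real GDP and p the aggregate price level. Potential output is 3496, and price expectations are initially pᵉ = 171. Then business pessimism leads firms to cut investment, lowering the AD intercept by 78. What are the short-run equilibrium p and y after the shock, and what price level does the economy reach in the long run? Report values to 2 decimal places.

AD shifts left: new AD is y = 4892 − 11p. With pᵉ = 171, SRAS is y = 1786 + 10p.
Short run: 4892 − 11p = 1786 + 10p gives 3106 = 21p, so p = 147.90 and y = 4892 − 11p = 3265.05.
y = 3265.05 is below potential 3496; expectations adjust and SRAS shifts right until y = 3496.
Long run: on the new AD curve, 3496 = 4892 − 11p gives p = 126.91.

Short run: p = 147.90, y = 3265.05. Long run: p = 126.91.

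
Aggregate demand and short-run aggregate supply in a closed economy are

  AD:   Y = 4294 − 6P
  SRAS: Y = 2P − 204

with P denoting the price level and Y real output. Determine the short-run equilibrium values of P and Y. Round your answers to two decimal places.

P = 562.25, Y = 920.50

Set AD = SRAS: 4294 − 6P = 2P − 204, so 4498 = 8P and P = 562.25.
Substituting into AD, Y = 4294 − 6P = 920.50.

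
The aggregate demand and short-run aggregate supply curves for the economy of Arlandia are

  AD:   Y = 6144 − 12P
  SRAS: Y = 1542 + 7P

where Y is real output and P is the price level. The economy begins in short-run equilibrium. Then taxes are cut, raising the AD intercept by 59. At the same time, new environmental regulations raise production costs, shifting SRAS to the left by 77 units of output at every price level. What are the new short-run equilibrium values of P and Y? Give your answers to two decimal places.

P = 249.37, Y = 3210.58

After both shocks: AD is Y = 6203 − 12P and SRAS is Y = 1465 + 7P.
Setting them equal: 4738 = 19P, so P = 249.37.
Substituting into AD, Y = 3210.58.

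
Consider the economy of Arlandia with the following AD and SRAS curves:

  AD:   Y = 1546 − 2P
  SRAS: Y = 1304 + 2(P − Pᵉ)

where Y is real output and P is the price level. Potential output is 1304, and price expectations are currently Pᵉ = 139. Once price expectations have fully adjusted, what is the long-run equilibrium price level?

Long-run P = 121

Short run: with Pᵉ = 139, SRAS is Y = 1026 + 2P. Setting AD = SRAS gives 520 = 4P, so P = 130 and Y = 1546 − 2·130 = 1286.
Output 1286 is below potential 1304, so over time expected prices fall and SRAS shifts right until Y returns to 1304.
Long run: Y = 1304 on the AD curve gives 1304 = 1546 − 2P, so P = 121.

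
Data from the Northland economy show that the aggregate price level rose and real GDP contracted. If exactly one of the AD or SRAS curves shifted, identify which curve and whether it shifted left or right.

SRAS shifted left

P rose and Y fell. An AD shift moves P and Y in the same direction; an SRAS shift moves them in opposite directions.
Here P and Y moved in opposite directions, so the SRAS curve shifted.
Since Y fell, SRAS shifted left.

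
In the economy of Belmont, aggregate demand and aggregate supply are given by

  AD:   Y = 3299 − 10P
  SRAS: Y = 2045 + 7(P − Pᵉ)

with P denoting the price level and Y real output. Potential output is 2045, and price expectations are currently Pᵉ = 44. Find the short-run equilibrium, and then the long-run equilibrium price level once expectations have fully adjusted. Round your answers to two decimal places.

Short run: with Pᵉ = 44, SRAS is Y = 1737 + 7P. Setting AD = SRAS gives 1562 = 17P, so P = 91.88 and Y = 3299 − 10P = 2380.18.
Output 2380.18 is above potential 2045, so over time expected prices rise and SRAS shifts left until Y returns to 2045.
Long run: Y = 2045 on the AD curve gives 2045 = 3299 − 10P, so P = 125.40.

Short run: P = 91.88, Y = 2380.18. Long run: P = 125.40.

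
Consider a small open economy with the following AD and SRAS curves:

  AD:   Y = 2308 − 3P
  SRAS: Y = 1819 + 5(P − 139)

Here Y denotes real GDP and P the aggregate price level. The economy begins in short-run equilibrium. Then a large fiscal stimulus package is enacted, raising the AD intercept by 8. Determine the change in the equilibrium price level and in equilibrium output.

ΔP = +1, ΔY = +5

This is a positive demand shock: AD shifts right.
New AD: Y = 2316 − 3P.
SRAS can be written Y = 1124 + 5P.
Set AD = SRAS: 2316 − 3P = 1124 + 5P, so 1192 = 8P and P = 149.
Y = 2316 − 3·149 = 1869.
Initially P = 148, Y = 1864, so ΔP = +1 and ΔY = +5.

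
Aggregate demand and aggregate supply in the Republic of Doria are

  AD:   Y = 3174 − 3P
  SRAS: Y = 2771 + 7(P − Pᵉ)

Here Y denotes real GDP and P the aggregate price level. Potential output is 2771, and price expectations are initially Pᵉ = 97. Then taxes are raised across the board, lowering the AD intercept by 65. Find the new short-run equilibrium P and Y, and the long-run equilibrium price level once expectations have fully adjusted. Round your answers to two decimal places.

Short run: P = 101.70, Y = 2803.90. Long run: P = 112.67.

AD shifts left: new AD is Y = 3109 − 3P. With Pᵉ = 97, SRAS is Y = 2092 + 7P.
Short run: 3109 − 3P = 2092 + 7P gives 1017 = 10P, so P = 101.70 and Y = 3109 − 3P = 2803.90.
Y = 2803.90 is above potential 2771; expectations adjust and SRAS shifts left until Y = 2771.
Long run: on the new AD curve, 2771 = 3109 − 3P gives P = 112.67.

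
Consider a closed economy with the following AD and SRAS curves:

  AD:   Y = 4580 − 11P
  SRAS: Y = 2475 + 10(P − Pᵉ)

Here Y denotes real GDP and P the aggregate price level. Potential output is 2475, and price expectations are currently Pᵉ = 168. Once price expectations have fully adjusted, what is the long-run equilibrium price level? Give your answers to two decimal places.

Long-run P = 191.36

Short run: with Pᵉ = 168, SRAS is Y = 795 + 10P. Setting AD = SRAS gives 3785 = 21P, so P = 180.24 and Y = 4580 − 11P = 2597.38.
Output 2597.38 is above potential 2475, so over time expected prices rise and SRAS shifts left until Y returns to 2475.
Long run: Y = 2475 on the AD curve gives 2475 = 4580 − 11P, so P = 191.36.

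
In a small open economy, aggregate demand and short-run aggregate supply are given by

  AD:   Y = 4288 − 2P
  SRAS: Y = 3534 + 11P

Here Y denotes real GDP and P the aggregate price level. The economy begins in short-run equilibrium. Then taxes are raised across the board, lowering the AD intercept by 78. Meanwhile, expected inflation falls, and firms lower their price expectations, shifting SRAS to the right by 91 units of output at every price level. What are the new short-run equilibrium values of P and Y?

After both shocks: AD is Y = 4210 − 2P and SRAS is Y = 3625 + 11P.
Setting them equal: 585 = 13P, so P = 45.
Y = 4210 − 2·45 = 4120.

P = 45, Y = 4120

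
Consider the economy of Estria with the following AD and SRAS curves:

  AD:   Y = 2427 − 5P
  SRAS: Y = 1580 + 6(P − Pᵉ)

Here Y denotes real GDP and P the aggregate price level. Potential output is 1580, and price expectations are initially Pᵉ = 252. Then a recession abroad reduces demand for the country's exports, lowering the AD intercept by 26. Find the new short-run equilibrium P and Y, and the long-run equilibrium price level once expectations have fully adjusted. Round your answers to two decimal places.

Short run: P = 212.09, Y = 1340.55. Long run: P = 164.20.

AD shifts left: new AD is Y = 2401 − 5P. With Pᵉ = 252, SRAS is Y = 68 + 6P.
Short run: 2401 − 5P = 68 + 6P gives 2333 = 11P, so P = 212.09 and Y = 2401 − 5P = 1340.55.
Y = 1340.55 is below potential 1580; expectations adjust and SRAS shifts right until Y = 1580.
Long run: on the new AD curve, 1580 = 2401 − 5P gives P = 164.20.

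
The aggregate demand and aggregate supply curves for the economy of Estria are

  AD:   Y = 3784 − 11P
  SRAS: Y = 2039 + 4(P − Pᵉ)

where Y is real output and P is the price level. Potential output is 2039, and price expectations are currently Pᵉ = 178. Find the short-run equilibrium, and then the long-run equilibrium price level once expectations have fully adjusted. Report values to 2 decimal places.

Short run: with Pᵉ = 178, SRAS is Y = 1327 + 4P. Setting AD = SRAS gives 2457 = 15P, so P = 163.80 and Y = 3784 − 11P = 1982.20.
Output 1982.20 is below potential 2039, so over time expected prices fall and SRAS shifts right until Y returns to 2039.
Long run: Y = 2039 on the AD curve gives 2039 = 3784 − 11P, so P = 158.64.

Short run: P = 163.80, Y = 1982.20. Long run: P = 158.64.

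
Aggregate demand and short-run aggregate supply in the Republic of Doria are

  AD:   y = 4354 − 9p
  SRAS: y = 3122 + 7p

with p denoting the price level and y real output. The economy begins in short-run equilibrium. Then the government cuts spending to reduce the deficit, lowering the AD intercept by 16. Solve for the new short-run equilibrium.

p = 76, y = 3654

This is a negative demand shock: AD shifts left.
New AD: y = 4338 − 9p.
Set AD = SRAS: 4338 − 9p = 3122 + 7p, so 1216 = 16p and p = 76.
y = 4338 − 9·76 = 3654.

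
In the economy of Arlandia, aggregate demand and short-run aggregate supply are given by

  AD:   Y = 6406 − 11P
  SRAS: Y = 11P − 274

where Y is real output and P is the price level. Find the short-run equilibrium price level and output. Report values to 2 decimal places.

P = 303.64, Y = 3066.00

Set AD = SRAS: 6406 − 11P = 11P − 274, so 6680 = 22P and P = 303.64.
Substituting into AD, Y = 6406 − 11P = 3066.00.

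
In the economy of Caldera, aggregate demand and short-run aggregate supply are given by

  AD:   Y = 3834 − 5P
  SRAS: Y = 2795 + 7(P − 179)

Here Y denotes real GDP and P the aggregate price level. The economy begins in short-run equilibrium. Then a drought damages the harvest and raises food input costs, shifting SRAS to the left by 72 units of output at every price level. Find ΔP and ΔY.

This is a negative supply shock: SRAS shifts left.
New SRAS: Y = 1470 + 7P.
Set AD = SRAS: 3834 − 5P = 1470 + 7P, so 2364 = 12P and P = 197.
Y = 3834 − 5·197 = 2849.
Initially P = 191, Y = 2879, so ΔP = +6 and ΔY = -30.

ΔP = +6, ΔY = -30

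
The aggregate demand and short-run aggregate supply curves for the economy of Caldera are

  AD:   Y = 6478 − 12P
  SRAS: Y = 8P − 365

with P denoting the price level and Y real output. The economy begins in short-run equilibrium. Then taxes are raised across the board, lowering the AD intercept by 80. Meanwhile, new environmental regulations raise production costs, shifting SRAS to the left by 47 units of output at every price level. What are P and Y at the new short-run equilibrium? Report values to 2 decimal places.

After both shocks: AD is Y = 6398 − 12P and SRAS is Y = 8P − 412.
Setting them equal: 6810 = 20P, so P = 340.50.
Substituting into AD, Y = 2312.00.

P = 340.50, Y = 2312.00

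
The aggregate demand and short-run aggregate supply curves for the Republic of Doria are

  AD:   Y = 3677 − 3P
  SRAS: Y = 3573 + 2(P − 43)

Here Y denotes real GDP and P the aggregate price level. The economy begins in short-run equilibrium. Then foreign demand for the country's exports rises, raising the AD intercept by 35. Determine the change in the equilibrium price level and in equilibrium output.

This is a positive demand shock: AD shifts right.
New AD: Y = 3712 − 3P.
SRAS can be written Y = 3487 + 2P.
Set AD = SRAS: 3712 − 3P = 3487 + 2P, so 225 = 5P and P = 45.
Y = 3712 − 3·45 = 3577.
Initially P = 38, Y = 3563, so ΔP = +7 and ΔY = +14.

ΔP = +7, ΔY = +14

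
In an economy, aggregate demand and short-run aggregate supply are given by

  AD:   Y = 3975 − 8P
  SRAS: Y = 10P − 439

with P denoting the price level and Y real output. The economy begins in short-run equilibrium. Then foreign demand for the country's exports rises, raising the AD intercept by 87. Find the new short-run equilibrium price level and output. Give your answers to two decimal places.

P = 250.06, Y = 2061.56

This is a positive demand shock: AD shifts right.
New AD: Y = 4062 − 8P.
Set AD = SRAS: 4062 − 8P = 10P − 439, so 4501 = 18P and P = 250.06.
Substituting into AD, Y = 2061.56.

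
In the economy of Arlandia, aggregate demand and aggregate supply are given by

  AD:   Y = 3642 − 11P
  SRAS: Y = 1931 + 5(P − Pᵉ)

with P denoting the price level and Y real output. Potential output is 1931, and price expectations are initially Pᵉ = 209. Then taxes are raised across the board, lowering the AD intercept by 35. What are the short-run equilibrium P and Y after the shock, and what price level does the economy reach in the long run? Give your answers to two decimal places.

AD shifts left: new AD is Y = 3607 − 11P. With Pᵉ = 209, SRAS is Y = 886 + 5P.
Short run: 3607 − 11P = 886 + 5P gives 2721 = 16P, so P = 170.06 and Y = 3607 − 11P = 1736.31.
Y = 1736.31 is below potential 1931; expectations adjust and SRAS shifts right until Y = 1931.
Long run: on the new AD curve, 1931 = 3607 − 11P gives P = 152.36.

Short run: P = 170.06, Y = 1736.31. Long run: P = 152.36.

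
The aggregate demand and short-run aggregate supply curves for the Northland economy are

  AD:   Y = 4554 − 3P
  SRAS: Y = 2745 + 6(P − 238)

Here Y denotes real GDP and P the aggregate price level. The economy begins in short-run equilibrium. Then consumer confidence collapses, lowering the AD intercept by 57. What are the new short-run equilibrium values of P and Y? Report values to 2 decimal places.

P = 353.33, Y = 3437.00

This is a negative demand shock: AD shifts left.
New AD: Y = 4497 − 3P.
SRAS can be written Y = 1317 + 6P.
Set AD = SRAS: 4497 − 3P = 1317 + 6P, so 3180 = 9P and P = 353.33.
Substituting into AD, Y = 3437.00.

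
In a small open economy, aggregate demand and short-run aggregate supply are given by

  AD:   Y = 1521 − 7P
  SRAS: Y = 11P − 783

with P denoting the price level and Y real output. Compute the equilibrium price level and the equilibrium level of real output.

P = 128, Y = 625

Set AD = SRAS: 1521 − 7P = 11P − 783, so 2304 = 18P and P = 128.
Then Y = 1521 − 7·128 = 625.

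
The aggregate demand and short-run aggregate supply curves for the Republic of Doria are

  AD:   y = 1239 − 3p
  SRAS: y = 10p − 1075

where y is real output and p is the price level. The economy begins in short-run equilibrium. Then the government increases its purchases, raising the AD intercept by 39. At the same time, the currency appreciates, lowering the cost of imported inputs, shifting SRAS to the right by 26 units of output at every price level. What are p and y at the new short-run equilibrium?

After both shocks: AD is y = 1278 − 3p and SRAS is y = 10p − 1049.
Setting them equal: 2327 = 13p, so p = 179.
y = 1278 − 3·179 = 741.

p = 179, y = 741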